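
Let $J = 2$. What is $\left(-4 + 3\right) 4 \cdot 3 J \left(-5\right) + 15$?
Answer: $135$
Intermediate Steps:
$\left(-4 + 3\right) 4 \cdot 3 J \left(-5\right) + 15 = \left(-4 + 3\right) 4 \cdot 3 \cdot 2 \left(-5\right) + 15 = \left(-1\right) 4 \cdot 6 \left(-5\right) + 15 = \left(-4\right) \left(-30\right) + 15 = 120 + 15 = 135$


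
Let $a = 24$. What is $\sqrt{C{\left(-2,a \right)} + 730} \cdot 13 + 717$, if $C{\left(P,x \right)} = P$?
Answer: $717 + 26 \sqrt{182} \approx 1067.8$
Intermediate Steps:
$\sqrt{C{\left(-2,a \right)} + 730} \cdot 13 + 717 = \sqrt{-2 + 730} \cdot 13 + 717 = \sqrt{728} \cdot 13 + 717 = 2 \sqrt{182} \cdot 13 + 717 = 26 \sqrt{182} + 717 = 717 + 26 \sqrt{182}$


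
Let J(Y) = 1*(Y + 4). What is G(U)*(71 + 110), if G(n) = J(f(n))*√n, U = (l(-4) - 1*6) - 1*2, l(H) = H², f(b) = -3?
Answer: 362*√2 ≈ 511.95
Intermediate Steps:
J(Y) = 4 + Y (J(Y) = 1*(4 + Y) = 4 + Y)
U = 8 (U = ((-4)² - 1*6) - 1*2 = (16 - 6) - 2 = 10 - 2 = 8)
G(n) = √n (G(n) = (4 - 3)*√n = 1*√n = √n)
G(U)*(71 + 110) = √8*(71 + 110) = (2*√2)*181 = 362*√2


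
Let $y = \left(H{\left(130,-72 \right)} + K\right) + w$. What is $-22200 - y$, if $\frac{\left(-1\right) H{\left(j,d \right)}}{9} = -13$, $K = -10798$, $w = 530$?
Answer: $-12049$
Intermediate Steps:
$H{\left(j,d \right)} = 117$ ($H{\left(j,d \right)} = \left(-9\right) \left(-13\right) = 117$)
$y = -10151$ ($y = \left(117 - 10798\right) + 530 = -10681 + 530 = -10151$)
$-22200 - y = -22200 - -10151 = -22200 + 10151 = -12049$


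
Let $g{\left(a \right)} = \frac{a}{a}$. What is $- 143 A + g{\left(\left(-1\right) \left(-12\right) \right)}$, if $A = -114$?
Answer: $16303$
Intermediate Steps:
$g{\left(a \right)} = 1$
$- 143 A + g{\left(\left(-1\right) \left(-12\right) \right)} = \left(-143\right) \left(-114\right) + 1 = 16302 + 1 = 16303$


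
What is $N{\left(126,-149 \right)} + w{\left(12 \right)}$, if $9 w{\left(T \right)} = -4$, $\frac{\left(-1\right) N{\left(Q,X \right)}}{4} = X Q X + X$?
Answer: $- \frac{100698376}{9} \approx -1.1189 \cdot 10^{7}$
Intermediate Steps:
$N{\left(Q,X \right)} = - 4 X - 4 Q X^{2}$ ($N{\left(Q,X \right)} = - 4 \left(X Q X + X\right) = - 4 \left(Q X X + X\right) = - 4 \left(Q X^{2} + X\right) = - 4 \left(X + Q X^{2}\right) = - 4 X - 4 Q X^{2}$)
$w{\left(T \right)} = - \frac{4}{9}$ ($w{\left(T \right)} = \frac{1}{9} \left(-4\right) = - \frac{4}{9}$)
$N{\left(126,-149 \right)} + w{\left(12 \right)} = \left(-4\right) \left(-149\right) \left(1 + 126 \left(-149\right)\right) - \frac{4}{9} = \left(-4\right) \left(-149\right) \left(1 - 18774\right) - \frac{4}{9} = \left(-4\right) \left(-149\right) \left(-18773\right) - \frac{4}{9} = -11188708 - \frac{4}{9} = - \frac{100698376}{9}$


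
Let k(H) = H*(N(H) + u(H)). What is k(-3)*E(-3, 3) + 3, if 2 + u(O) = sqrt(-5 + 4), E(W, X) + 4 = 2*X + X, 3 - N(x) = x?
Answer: -57 - 15*I ≈ -57.0 - 15.0*I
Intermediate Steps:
N(x) = 3 - x
E(W, X) = -4 + 3*X (E(W, X) = -4 + (2*X + X) = -4 + 3*X)
u(O) = -2 + I (u(O) = -2 + sqrt(-5 + 4) = -2 + sqrt(-1) = -2 + I)
k(H) = H*(1 + I - H) (k(H) = H*((3 - H) + (-2 + I)) = H*(1 + I - H))
k(-3)*E(-3, 3) + 3 = (-3*(1 + I - 1*(-3)))*(-4 + 3*3) + 3 = (-3*(1 + I + 3))*(-4 + 9) + 3 = -3*(4 + I)*5 + 3 = (-12 - 3*I)*5 + 3 = (-60 - 15*I) + 3 = -57 - 15*I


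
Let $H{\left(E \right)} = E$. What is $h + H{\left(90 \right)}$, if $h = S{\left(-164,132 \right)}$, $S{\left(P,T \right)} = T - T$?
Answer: $90$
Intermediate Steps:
$S{\left(P,T \right)} = 0$
$h = 0$
$h + H{\left(90 \right)} = 0 + 90 = 90$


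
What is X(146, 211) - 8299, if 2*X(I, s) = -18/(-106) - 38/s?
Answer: -185615549/22366 ≈ -8299.0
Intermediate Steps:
X(I, s) = 9/106 - 19/s (X(I, s) = (-18/(-106) - 38/s)/2 = (-18*(-1/106) - 38/s)/2 = (9/53 - 38/s)/2 = 9/106 - 19/s)
X(146, 211) - 8299 = (9/106 - 19/211) - 8299 = -115/22366 - 8299 = -185615549/22366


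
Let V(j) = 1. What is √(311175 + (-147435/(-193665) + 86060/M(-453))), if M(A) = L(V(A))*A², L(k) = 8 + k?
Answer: √95799777733925001374/17546049 ≈ 557.83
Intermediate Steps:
M(A) = 9*A² (M(A) = (8 + 1)*A² = 9*A²)
√(311175 + (-147435/(-193665) + 86060/M(-453))) = √(311175 + (-147435/(-193665) + 86060/((9*(-453)²)))) = √(311175 + (-147435*(-1/193665) + 86060/((9*205209)))) = √(311175 + (9829/12911 + 86060/1846881)) = √(311175 + 19264114009/23845080591) = √(7420012217018434/23845080591) = √95799777733925001374/17546049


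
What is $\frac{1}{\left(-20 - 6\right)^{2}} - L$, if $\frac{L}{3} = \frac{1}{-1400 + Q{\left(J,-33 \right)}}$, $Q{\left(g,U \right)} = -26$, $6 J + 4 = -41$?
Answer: $\frac{1727}{481988} \approx 0.0035831$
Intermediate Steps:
$J = - \frac{15}{2}$ ($J = - \frac{2}{3} + \frac{1}{6} \left(-41\right) = - \frac{2}{3} - \frac{41}{6} = - \frac{15}{2} \approx -7.5$)
$L = - \frac{3}{1426}$ ($L = \frac{3}{-1400 - 26} = \frac{3}{-1426} = 3 \left(- \frac{1}{1426}\right) = - \frac{3}{1426} \approx -0.0021038$)
$\frac{1}{\left(-20 - 6\right)^{2}} - L = \frac{1}{\left(-20 - 6\right)^{2}} - - \frac{3}{1426} = \frac{1}{\left(-26\right)^{2}} + \frac{3}{1426} = \frac{1}{676} + \frac{3}{1426} = \frac{1727}{481988}$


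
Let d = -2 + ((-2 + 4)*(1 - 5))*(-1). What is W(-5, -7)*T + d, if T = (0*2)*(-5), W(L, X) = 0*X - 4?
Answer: 6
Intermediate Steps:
W(L, X) = -4 (W(L, X) = 0 - 4 = -4)
d = 6 (d = -2 + (2*(-4))*(-1) = -2 - 8*(-1) = -2 + 8 = 6)
T = 0 (T = 0*(-5) = 0)
W(-5, -7)*T + d = -4*0 + 6 = 0 + 6 = 6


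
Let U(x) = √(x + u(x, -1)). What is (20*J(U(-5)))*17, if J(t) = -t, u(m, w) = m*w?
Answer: 0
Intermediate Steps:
U(x) = 0 (U(x) = √(x + x*(-1)) = √(x - x) = √0 = 0)
(20*J(U(-5)))*17 = (20*(-1*0))*17 = (20*0)*17 = 0*17 = 0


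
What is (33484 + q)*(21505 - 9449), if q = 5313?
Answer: 467736632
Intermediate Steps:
(33484 + q)*(21505 - 9449) = (33484 + 5313)*(21505 - 9449) = 38797*12056 = 467736632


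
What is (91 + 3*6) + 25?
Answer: 134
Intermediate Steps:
(91 + 3*6) + 25 = (91 + 18) + 25 = 109 + 25 = 134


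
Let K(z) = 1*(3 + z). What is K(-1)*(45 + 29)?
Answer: 148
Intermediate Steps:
K(z) = 3 + z
K(-1)*(45 + 29) = (3 - 1)*(45 + 29) = 2*74 = 148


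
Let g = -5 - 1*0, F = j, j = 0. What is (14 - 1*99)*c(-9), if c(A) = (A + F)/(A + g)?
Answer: -765/14 ≈ -54.643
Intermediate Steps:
F = 0
g = -5 (g = -5 + 0 = -5)
c(A) = A/(-5 + A) (c(A) = (A + 0)/(A - 5) = A/(-5 + A))
(14 - 1*99)*c(-9) = (14 - 1*99)*(-9/(-5 - 9)) = (14 - 99)*(-9/(-14)) = -(-765)*(-1)/14 = -85*9/14 = -765/14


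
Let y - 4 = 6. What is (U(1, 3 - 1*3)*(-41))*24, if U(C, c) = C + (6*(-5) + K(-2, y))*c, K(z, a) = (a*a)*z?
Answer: -984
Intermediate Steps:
y = 10 (y = 4 + 6 = 10)
K(z, a) = z*a**2 (K(z, a) = a**2*z = z*a**2)
U(C, c) = C - 230*c (U(C, c) = C + (6*(-5) - 2*10**2)*c = C + (-30 - 2*100)*c = C + (-30 - 200)*c = C - 230*c)
(U(1, 3 - 1*3)*(-41))*24 = ((1 - 230*(3 - 1*3))*(-41))*24 = ((1 - 230*(3 - 3))*(-41))*24 = ((1 - 230*0)*(-41))*24 = ((1 + 0)*(-41))*24 = (1*(-41))*24 = -41*24 = -984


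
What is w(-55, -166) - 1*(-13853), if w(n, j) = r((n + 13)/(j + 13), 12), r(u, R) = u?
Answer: 706517/51 ≈ 13853.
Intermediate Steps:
w(n, j) = (13 + n)/(13 + j) (w(n, j) = (n + 13)/(j + 13) = (13 + n)/(13 + j))
w(-55, -166) - 1*(-13853) = (13 - 55)/(13 - 166) - 1*(-13853) = -42/(-153) + 13853 = -1/153*(-42) + 13853 = 14/51 + 13853 = 706517/51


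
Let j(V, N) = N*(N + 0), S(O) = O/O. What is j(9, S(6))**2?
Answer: 1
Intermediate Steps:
S(O) = 1
j(V, N) = N**2 (j(V, N) = N*N = N**2)
j(9, S(6))**2 = (1**2)**2 = 1**2 = 1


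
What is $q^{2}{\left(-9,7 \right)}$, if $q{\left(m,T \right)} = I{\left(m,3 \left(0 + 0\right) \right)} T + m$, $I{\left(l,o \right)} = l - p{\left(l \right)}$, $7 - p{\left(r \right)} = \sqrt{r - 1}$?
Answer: $14151 - 1694 i \sqrt{10} \approx 14151.0 - 5356.9 i$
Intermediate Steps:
$p{\left(r \right)} = 7 - \sqrt{-1 + r}$ ($p{\left(r \right)} = 7 - \sqrt{r - 1} = 7 - \sqrt{-1 + r}$)
$I{\left(l,o \right)} = -7 + l + \sqrt{-1 + l}$ ($I{\left(l,o \right)} = l - \left(7 - \sqrt{-1 + l}\right) = l + \left(-7 + \sqrt{-1 + l}\right) = -7 + l + \sqrt{-1 + l}$)
$q{\left(m,T \right)} = m + T \left(-7 + m + \sqrt{-1 + m}\right)$ ($q{\left(m,T \right)} = \left(-7 + m + \sqrt{-1 + m}\right) T + m = T \left(-7 + m + \sqrt{-1 + m}\right) + m = m + T \left(-7 + m + \sqrt{-1 + m}\right)$)
$q^{2}{\left(-9,7 \right)} = \left(-9 + 7 \left(-7 - 9 + \sqrt{-1 - 9}\right)\right)^{2} = \left(-9 + 7 \left(-7 - 9 + \sqrt{-10}\right)\right)^{2} = \left(-9 + 7 \left(-7 - 9 + i \sqrt{10}\right)\right)^{2} = \left(-9 + 7 \left(-16 + i \sqrt{10}\right)\right)^{2} = \left(-9 - \left(112 - 7 i \sqrt{10}\right)\right)^{2} = \left(-121 + 7 i \sqrt{10}\right)^{2}$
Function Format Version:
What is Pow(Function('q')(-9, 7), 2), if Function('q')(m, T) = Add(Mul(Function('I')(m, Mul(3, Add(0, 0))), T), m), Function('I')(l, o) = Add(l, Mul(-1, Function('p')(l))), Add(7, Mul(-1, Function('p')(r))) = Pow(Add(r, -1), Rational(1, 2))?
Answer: Add(14151, Mul(-1694, I, Pow(10, Rational(1, 2)))) ≈ Add(14151., Mul(-5356.9, I))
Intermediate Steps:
Function('p')(r) = Add(7, Mul(-1, Pow(Add(-1, r), Rational(1, 2)))) (Function('p')(r) = Add(7, Mul(-1, Pow(Add(r, -1), Rational(1, 2)))) = Add(7, Mul(-1, Pow(Add(-1, r), Rational(1, 2)))))
Function('I')(l, o) = Add(-7, l, Pow(Add(-1, l), Rational(1, 2))) (Function('I')(l, o) = Add(l, Mul(-1, Add(7, Mul(-1, Pow(Add(-1, l), Rational(1, 2)))))) = Add(l, Add(-7, Pow(Add(-1, l), Rational(1, 2)))) = Add(-7, l, Pow(Add(-1, l), Rational(1, 2))))
Function('q')(m, T) = Add(m, Mul(T, Add(-7, m, Pow(Add(-1, m), Rational(1, 2))))) (Function('q')(m, T) = Add(Mul(Add(-7, m, Pow(Add(-1, m), Rational(1, 2))), T), m) = Add(Mul(T, Add(-7, m, Pow(Add(-1, m), Rational(1, 2)))), m) = Add(m, Mul(T, Add(-7, m, Pow(Add(-1, m), Rational(1, 2))))))
Pow(Function('q')(-9, 7), 2) = Pow(Add(-9, Mul(7, Add(-7, -9, Pow(Add(-1, -9), Rational(1, 2))))), 2) = Pow(Add(-9, Mul(7, Add(-7, -9, Pow(-10, Rational(1, 2))))), 2) = Pow(Add(-9, Mul(7, Add(-7, -9, Mul(I, Pow(10, Rational(1, 2)))))), 2) = Pow(Add(-9, Mul(7, Add(-16, Mul(I, Pow(10, Rational(1, 2)))))), 2) = Pow(Add(-9, Add(-112, Mul(7, I, Pow(10, Rational(1, 2))))), 2) = Pow(Add(-121, Mul(7, I, Pow(10, Rational(1, 2)))), 2)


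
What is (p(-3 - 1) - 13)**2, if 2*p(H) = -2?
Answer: 196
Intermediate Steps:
p(H) = -1 (p(H) = (1/2)*(-2) = -1)
(p(-3 - 1) - 13)**2 = (-1 - 13)**2 = (-14)**2 = 196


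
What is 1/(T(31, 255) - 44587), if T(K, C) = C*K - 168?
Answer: -1/36850 ≈ -2.7137e-5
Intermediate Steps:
T(K, C) = -168 + C*K
1/(T(31, 255) - 44587) = 1/((-168 + 255*31) - 44587) = 1/((-168 + 7905) - 44587) = 1/(7737 - 44587) = 1/(-36850) = -1/36850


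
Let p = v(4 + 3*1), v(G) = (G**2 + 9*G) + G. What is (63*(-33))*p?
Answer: -247401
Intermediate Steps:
v(G) = G**2 + 10*G
p = 119 (p = (4 + 3*1)*(10 + (4 + 3*1)) = (4 + 3)*(10 + (4 + 3)) = 7*(10 + 7) = 7*17 = 119)
(63*(-33))*p = (63*(-33))*119 = -2079*119 = -247401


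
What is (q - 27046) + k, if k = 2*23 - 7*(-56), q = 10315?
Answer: -16293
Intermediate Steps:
k = 438 (k = 46 + 392 = 438)
(q - 27046) + k = (10315 - 27046) + 438 = -16731 + 438 = -16293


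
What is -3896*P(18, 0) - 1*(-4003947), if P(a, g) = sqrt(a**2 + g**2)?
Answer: 3933819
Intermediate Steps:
-3896*P(18, 0) - 1*(-4003947) = -3896*sqrt(18**2 + 0**2) - 1*(-4003947) = -3896*sqrt(324 + 0) + 4003947 = -3896*sqrt(324) + 4003947 = -3896*18 + 4003947 = -70128 + 4003947 = 3933819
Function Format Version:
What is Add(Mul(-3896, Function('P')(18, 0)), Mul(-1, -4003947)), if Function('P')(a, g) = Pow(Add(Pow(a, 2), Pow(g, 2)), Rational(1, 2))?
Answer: 3933819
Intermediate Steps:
Add(Mul(-3896, Function('P')(18, 0)), Mul(-1, -4003947)) = Add(Mul(-3896, Pow(Add(Pow(18, 2), Pow(0, 2)), Rational(1, 2))), Mul(-1, -4003947)) = Add(Mul(-3896, Pow(Add(324, 0), Rational(1, 2))), 4003947) = Add(Mul(-3896, Pow(324, Rational(1, 2))), 4003947) = Add(Mul(-3896, 18), 4003947) = Add(-70128, 4003947) = 3933819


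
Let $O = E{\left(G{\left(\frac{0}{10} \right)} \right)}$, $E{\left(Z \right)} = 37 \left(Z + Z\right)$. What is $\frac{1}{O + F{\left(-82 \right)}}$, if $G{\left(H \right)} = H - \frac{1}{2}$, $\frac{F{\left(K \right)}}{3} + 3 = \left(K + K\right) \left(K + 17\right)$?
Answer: $\frac{1}{31934} \approx 3.1315 \cdot 10^{-5}$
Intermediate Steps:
$F{\left(K \right)} = -9 + 6 K \left(17 + K\right)$ ($F{\left(K \right)} = -9 + 3 \left(K + K\right) \left(K + 17\right) = -9 + 3 \cdot 2 K \left(17 + K\right) = -9 + 6 K \left(17 + K\right)$)
$G{\left(H \right)} = - \frac{1}{2} + H$ ($G{\left(H \right)} = H - \frac{1}{2} = - \frac{1}{2} + H$)
$E{\left(Z \right)} = 74 Z$ ($E{\left(Z \right)} = 37 \cdot 2 Z = 74 Z$)
$O = -37$ ($O = 74 \left(- \frac{1}{2} + \frac{0}{10}\right) = 74 \left(- \frac{1}{2} + 0 \cdot \frac{1}{10}\right) = 74 \left(- \frac{1}{2} + 0\right) = 74 \left(- \frac{1}{2}\right) = -37$)
$\frac{1}{O + F{\left(-82 \right)}} = \frac{1}{-37 + \left(-9 + 6 \left(-82\right)^{2} + 102 \left(-82\right)\right)} = \frac{1}{-37 - -31971} = \frac{1}{-37 + 31971} = \frac{1}{31934}$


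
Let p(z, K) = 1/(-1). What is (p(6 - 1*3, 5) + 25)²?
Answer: 576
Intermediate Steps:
p(z, K) = -1
(p(6 - 1*3, 5) + 25)² = (-1 + 25)² = 24² = 576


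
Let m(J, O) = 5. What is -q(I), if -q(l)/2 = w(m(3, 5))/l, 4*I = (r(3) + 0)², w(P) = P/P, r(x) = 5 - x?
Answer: 2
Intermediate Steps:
w(P) = 1
I = 1 (I = ((5 - 1*3) + 0)²/4 = ((5 - 3) + 0)²/4 = (2 + 0)²/4 = (¼)*2² = (¼)*4 = 1)
q(l) = -2/l
-q(I) = -(-2)/1 = -(-2) = -1*(-2) = 2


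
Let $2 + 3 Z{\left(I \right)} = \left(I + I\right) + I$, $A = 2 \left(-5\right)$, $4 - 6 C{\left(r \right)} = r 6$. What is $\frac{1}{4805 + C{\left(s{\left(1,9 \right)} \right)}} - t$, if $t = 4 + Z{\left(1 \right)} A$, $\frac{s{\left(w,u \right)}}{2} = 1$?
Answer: $- \frac{28813}{43233} \approx -0.66646$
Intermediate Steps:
$s{\left(w,u \right)} = 2$ ($s{\left(w,u \right)} = 2 \cdot 1 = 2$)
$C{\left(r \right)} = \frac{2}{3} - r$ ($C{\left(r \right)} = \frac{2}{3} - \frac{r 6}{6} = \frac{2}{3} - \frac{6 r}{6} = \frac{2}{3} - r$)
$A = -10$
$Z{\left(I \right)} = - \frac{2}{3} + I$ ($Z{\left(I \right)} = - \frac{2}{3} + \frac{\left(I + I\right) + I}{3} = - \frac{2}{3} + \frac{2 I + I}{3} = - \frac{2}{3} + \frac{3 I}{3} = - \frac{2}{3} + I$)
$t = \frac{2}{3}$ ($t = 4 + \left(- \frac{2}{3} + 1\right) \left(-10\right) = 4 + \frac{1}{3} \left(-10\right) = 4 - \frac{10}{3} = \frac{2}{3} \approx 0.66667$)
$\frac{1}{4805 + C{\left(s{\left(1,9 \right)} \right)}} - t = \frac{1}{4805 + \left(\frac{2}{3} - 2\right)} - \frac{2}{3} = \frac{1}{4805 - \frac{4}{3}} - \frac{2}{3} = \frac{1}{\frac{14411}{3}} - \frac{2}{3} = \frac{3}{14411} - \frac{2}{3} = - \frac{28813}{43233}$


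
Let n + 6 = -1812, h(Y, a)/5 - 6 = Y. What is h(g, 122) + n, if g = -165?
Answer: -2613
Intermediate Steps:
h(Y, a) = 30 + 5*Y
n = -1818 (n = -6 - 1812 = -1818)
h(g, 122) + n = (30 + 5*(-165)) - 1818 = (30 - 825) - 1818 = -795 - 1818 = -2613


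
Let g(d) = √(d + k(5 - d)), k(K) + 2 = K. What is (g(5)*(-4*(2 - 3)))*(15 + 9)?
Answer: 96*√3 ≈ 166.28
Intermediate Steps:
k(K) = -2 + K
g(d) = √3 (g(d) = √(d + (-2 + (5 - d))) = √(d + (3 - d)) = √3)
(g(5)*(-4*(2 - 3)))*(15 + 9) = (√3*(-4*(2 - 3)))*(15 + 9) = (√3*(-4*(-1)))*24 = (√3*4)*24 = (4*√3)*24 = 96*√3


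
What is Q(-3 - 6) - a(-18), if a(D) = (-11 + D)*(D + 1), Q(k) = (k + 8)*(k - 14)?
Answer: -470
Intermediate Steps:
Q(k) = (-14 + k)*(8 + k) (Q(k) = (8 + k)*(-14 + k) = (-14 + k)*(8 + k))
a(D) = (1 + D)*(-11 + D) (a(D) = (-11 + D)*(1 + D) = (1 + D)*(-11 + D))
Q(-3 - 6) - a(-18) = (-112 + (-3 - 6)² - 6*(-3 - 6)) - (-11 + (-18)² - 10*(-18)) = (-112 + (-9)² - 6*(-9)) - (-11 + 324 + 180) = (-112 + 81 + 54) - 1*493 = 23 - 493 = -470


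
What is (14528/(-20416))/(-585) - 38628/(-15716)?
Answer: 1803032938/733210335 ≈ 2.4591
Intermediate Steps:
(14528/(-20416))/(-585) - 38628/(-15716) = (14528*(-1/20416))*(-1/585) - 38628*(-1/15716) = -227/319*(-1/585) + 9657/3929 = 227/186615 + 9657/3929 = 1803032938/733210335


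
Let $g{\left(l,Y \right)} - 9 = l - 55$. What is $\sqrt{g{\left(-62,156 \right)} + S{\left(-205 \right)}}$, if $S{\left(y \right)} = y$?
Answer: $i \sqrt{313} \approx 17.692 i$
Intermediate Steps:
$g{\left(l,Y \right)} = -46 + l$ ($g{\left(l,Y \right)} = 9 + \left(l - 55\right) = 9 + \left(-55 + l\right) = -46 + l$)
$\sqrt{g{\left(-62,156 \right)} + S{\left(-205 \right)}} = \sqrt{\left(-46 - 62\right) - 205} = \sqrt{-108 - 205} = \sqrt{-313} = i \sqrt{313}$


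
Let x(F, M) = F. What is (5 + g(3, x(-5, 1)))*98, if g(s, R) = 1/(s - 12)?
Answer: 4312/9 ≈ 479.11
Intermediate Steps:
g(s, R) = 1/(-12 + s)
(5 + g(3, x(-5, 1)))*98 = (5 + 1/(-12 + 3))*98 = (5 + 1/(-9))*98 = (5 - ⅑)*98 = (44/9)*98 = 4312/9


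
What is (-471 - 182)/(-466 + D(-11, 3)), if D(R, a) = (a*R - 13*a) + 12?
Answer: 653/526 ≈ 1.2414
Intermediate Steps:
D(R, a) = 12 - 13*a + R*a (D(R, a) = (R*a - 13*a) + 12 = (-13*a + R*a) + 12 = 12 - 13*a + R*a)
(-471 - 182)/(-466 + D(-11, 3)) = (-471 - 182)/(-466 + (12 - 13*3 - 11*3)) = -653/(-466 + (12 - 39 - 33)) = -653/(-466 - 60) = -653/(-526) = -653*(-1/526) = 653/526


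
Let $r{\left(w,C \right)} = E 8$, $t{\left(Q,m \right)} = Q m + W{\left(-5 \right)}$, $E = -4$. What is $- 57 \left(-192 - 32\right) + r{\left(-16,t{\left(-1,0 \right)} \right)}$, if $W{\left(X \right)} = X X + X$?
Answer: $12736$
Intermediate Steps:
$W{\left(X \right)} = X + X^{2}$ ($W{\left(X \right)} = X^{2} + X = X + X^{2}$)
$t{\left(Q,m \right)} = 20 + Q m$ ($t{\left(Q,m \right)} = Q m - 5 \left(1 - 5\right) = Q m - -20 = Q m + 20 = 20 + Q m$)
$r{\left(w,C \right)} = -32$ ($r{\left(w,C \right)} = \left(-4\right) 8 = -32$)
$- 57 \left(-192 - 32\right) + r{\left(-16,t{\left(-1,0 \right)} \right)} = - 57 \left(-192 - 32\right) - 32 = \left(-57\right) \left(-224\right) - 32 = 12768 - 32 = 12736$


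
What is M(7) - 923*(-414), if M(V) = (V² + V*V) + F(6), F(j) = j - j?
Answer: 382220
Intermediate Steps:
F(j) = 0
M(V) = 2*V² (M(V) = (V² + V*V) + 0 = (V² + V²) + 0 = 2*V² + 0 = 2*V²)
M(7) - 923*(-414) = 2*7² - 923*(-414) = 2*49 + 382122 = 98 + 382122 = 382220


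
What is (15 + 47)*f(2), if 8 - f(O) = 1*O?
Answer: 372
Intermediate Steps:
f(O) = 8 - O
(15 + 47)*f(2) = (15 + 47)*(8 - 1*2) = 62*(8 - 2) = 62*6 = 372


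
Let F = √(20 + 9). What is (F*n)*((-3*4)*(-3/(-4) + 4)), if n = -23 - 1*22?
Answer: 2565*√29 ≈ 13813.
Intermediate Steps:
F = √29 ≈ 5.3852
n = -45 (n = -23 - 22 = -45)
(F*n)*((-3*4)*(-3/(-4) + 4)) = (√29*(-45))*((-3*4)*(-3/(-4) + 4)) = (-45*√29)*(-12*(-3*(-¼) + 4)) = (-45*√29)*(-12*(¾ + 4)) = (-45*√29)*(-12*19/4) = -45*√29*(-57) = 2565*√29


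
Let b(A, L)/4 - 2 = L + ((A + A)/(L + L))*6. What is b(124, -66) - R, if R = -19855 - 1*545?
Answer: 221088/11 ≈ 20099.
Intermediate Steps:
R = -20400 (R = -19855 - 545 = -20400)
b(A, L) = 8 + 4*L + 24*A/L (b(A, L) = 8 + 4*(L + ((A + A)/(L + L))*6) = 8 + 4*(L + ((2*A)/((2*L)))*6) = 8 + 4*(L + ((2*A)*(1/(2*L)))*6) = 8 + 4*(L + (A/L)*6) = 8 + 4*(L + 6*A/L) = 8 + (4*L + 24*A/L) = 8 + 4*L + 24*A/L)
b(124, -66) - R = (8 + 4*(-66) + 24*124/(-66)) - 1*(-20400) = (8 - 264 + 24*124*(-1/66)) + 20400 = (8 - 264 - 496/11) + 20400 = -3312/11 + 20400 = 221088/11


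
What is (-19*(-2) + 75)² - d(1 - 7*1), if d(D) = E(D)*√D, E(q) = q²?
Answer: 12769 - 36*I*√6 ≈ 12769.0 - 88.182*I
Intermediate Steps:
d(D) = D^(5/2) (d(D) = D²*√D = D^(5/2))
(-19*(-2) + 75)² - d(1 - 7*1) = (-19*(-2) + 75)² - (1 - 7*1)^(5/2) = (38 + 75)² - (1 - 7)^(5/2) = 113² - (-6)^(5/2) = 12769 - 36*I*√6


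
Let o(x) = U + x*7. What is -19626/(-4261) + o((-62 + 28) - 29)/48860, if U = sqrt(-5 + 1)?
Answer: 136721037/29741780 + I/24430 ≈ 4.5969 + 4.0933e-5*I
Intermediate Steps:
U = 2*I (U = sqrt(-4) = 2*I ≈ 2.0*I)
o(x) = 2*I + 7*x (o(x) = 2*I + x*7 = 2*I + 7*x)
-19626/(-4261) + o((-62 + 28) - 29)/48860 = -19626/(-4261) + (2*I + 7*((-62 + 28) - 29))/48860 = -19626*(-1/4261) + (2*I + 7*(-34 - 29))*(1/48860) = 19626/4261 + (2*I + 7*(-63))*(1/48860) = 19626/4261 + (2*I - 441)*(1/48860) = 19626/4261 + (-441 + 2*I)*(1/48860) = 19626/4261 + (-63/6980 + I/24430) = 136721037/29741780 + I/24430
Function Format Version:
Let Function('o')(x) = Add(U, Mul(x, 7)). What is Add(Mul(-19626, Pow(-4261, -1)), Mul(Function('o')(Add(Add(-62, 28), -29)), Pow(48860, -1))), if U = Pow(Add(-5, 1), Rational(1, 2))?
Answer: Add(Rational(136721037, 29741780), Mul(Rational(1, 24430), I)) ≈ Add(4.5969, Mul(4.0933e-5, I))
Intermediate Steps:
U = Mul(2, I) (U = Pow(-4, Rational(1, 2)) = Mul(2, I) ≈ Mul(2.0000, I))
Function('o')(x) = Add(Mul(2, I), Mul(7, x)) (Function('o')(x) = Add(Mul(2, I), Mul(x, 7)) = Add(Mul(2, I), Mul(7, x)))
Add(Mul(-19626, Pow(-4261, -1)), Mul(Function('o')(Add(Add(-62, 28), -29)), Pow(48860, -1))) = Add(Mul(-19626, Pow(-4261, -1)), Mul(Add(Mul(2, I), Mul(7, Add(Add(-62, 28), -29))), Pow(48860, -1))) = Add(Mul(-19626, Rational(-1, 4261)), Mul(Add(Mul(2, I), Mul(7, Add(-34, -29))), Rational(1, 48860))) = Add(Rational(19626, 4261), Mul(Add(Mul(2, I), Mul(7, -63)), Rational(1, 48860))) = Add(Rational(19626, 4261), Mul(Add(Mul(2, I), -441), Rational(1, 48860))) = Add(Rational(19626, 4261), Mul(Add(-441, Mul(2, I)), Rational(1, 48860))) = Add(Rational(19626, 4261), Add(Rational(-63, 6980), Mul(Rational(1, 24430), I))) = Add(Rational(136721037, 29741780), Mul(Rational(1, 24430), I))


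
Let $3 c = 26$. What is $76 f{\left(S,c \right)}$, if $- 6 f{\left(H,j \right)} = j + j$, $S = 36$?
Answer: $- \frac{1976}{9} \approx -219.56$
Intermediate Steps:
$c = \frac{26}{3}$ ($c = \frac{1}{3} \cdot 26 = \frac{26}{3} \approx 8.6667$)
$f{\left(H,j \right)} = - \frac{j}{3}$ ($f{\left(H,j \right)} = - \frac{j + j}{6} = - \frac{2 j}{6} = - \frac{j}{3}$)
$76 f{\left(S,c \right)} = 76 \left(\left(- \frac{1}{3}\right) \frac{26}{3}\right) = 76 \left(- \frac{26}{9}\right) = - \frac{1976}{9}$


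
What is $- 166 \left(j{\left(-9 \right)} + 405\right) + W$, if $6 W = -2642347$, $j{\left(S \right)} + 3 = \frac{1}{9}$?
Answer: $- \frac{9128549}{18} \approx -5.0714 \cdot 10^{5}$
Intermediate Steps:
$j{\left(S \right)} = - \frac{26}{9}$ ($j{\left(S \right)} = -3 + \frac{1}{9} = - \frac{26}{9}$)
$W = - \frac{2642347}{6}$ ($W = \frac{1}{6} \left(-2642347\right) = - \frac{2642347}{6} \approx -4.4039 \cdot 10^{5}$)
$- 166 \left(j{\left(-9 \right)} + 405\right) + W = - 166 \left(- \frac{26}{9} + 405\right) - \frac{2642347}{6} = \left(-166\right) \frac{3619}{9} - \frac{2642347}{6} = - \frac{600754}{9} - \frac{2642347}{6} = - \frac{9128549}{18}$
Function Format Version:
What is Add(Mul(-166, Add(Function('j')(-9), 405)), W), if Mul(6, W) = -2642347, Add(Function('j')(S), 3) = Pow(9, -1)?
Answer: Rational(-9128549, 18) ≈ -5.0714e+5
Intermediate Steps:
Function('j')(S) = Rational(-26, 9) (Function('j')(S) = Add(-3, Pow(9, -1)) = Add(-3, Rational(1, 9)) = Rational(-26, 9))
W = Rational(-2642347, 6) (W = Mul(Rational(1, 6), -2642347) = Rational(-2642347, 6) ≈ -4.4039e+5)
Add(Mul(-166, Add(Function('j')(-9), 405)), W) = Add(Mul(-166, Add(Rational(-26, 9), 405)), Rational(-2642347, 6)) = Add(Mul(-166, Rational(3619, 9)), Rational(-2642347, 6)) = Add(Rational(-600754, 9), Rational(-2642347, 6)) = Rational(-9128549, 18)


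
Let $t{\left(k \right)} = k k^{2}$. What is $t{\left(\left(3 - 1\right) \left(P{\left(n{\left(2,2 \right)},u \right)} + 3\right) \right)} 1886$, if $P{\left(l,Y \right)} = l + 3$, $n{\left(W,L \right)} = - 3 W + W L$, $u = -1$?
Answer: $965632$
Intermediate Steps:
$n{\left(W,L \right)} = - 3 W + L W$
$P{\left(l,Y \right)} = 3 + l$
$t{\left(k \right)} = k^{3}$
$t{\left(\left(3 - 1\right) \left(P{\left(n{\left(2,2 \right)},u \right)} + 3\right) \right)} 1886 = \left(\left(3 - 1\right) \left(\left(3 + 2 \left(-3 + 2\right)\right) + 3\right)\right)^{3} \cdot 1886 = \left(2 \left(\left(3 + 2 \left(-1\right)\right) + 3\right)\right)^{3} \cdot 1886 = \left(2 \left(\left(3 - 2\right) + 3\right)\right)^{3} \cdot 1886 = \left(2 \left(1 + 3\right)\right)^{3} \cdot 1886 = \left(2 \cdot 4\right)^{3} \cdot 1886 = 8^{3} \cdot 1886 = 512 \cdot 1886 = 965632$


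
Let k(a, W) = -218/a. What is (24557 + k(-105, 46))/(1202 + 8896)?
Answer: 2578703/1060290 ≈ 2.4321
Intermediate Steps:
(24557 + k(-105, 46))/(1202 + 8896) = (24557 - 218/(-105))/(1202 + 8896) = (24557 - 218*(-1/105))/10098 = (24557 + 218/105)*(1/10098) = (2578703/105)*(1/10098) = 2578703/1060290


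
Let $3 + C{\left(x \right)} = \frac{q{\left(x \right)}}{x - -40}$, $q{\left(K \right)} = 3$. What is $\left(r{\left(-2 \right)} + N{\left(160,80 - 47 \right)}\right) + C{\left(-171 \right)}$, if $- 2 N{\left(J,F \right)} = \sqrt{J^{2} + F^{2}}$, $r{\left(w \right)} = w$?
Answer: $- \frac{658}{131} - \frac{\sqrt{26689}}{2} \approx -86.707$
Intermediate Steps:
$N{\left(J,F \right)} = - \frac{\sqrt{F^{2} + J^{2}}}{2}$ ($N{\left(J,F \right)} = - \frac{\sqrt{J^{2} + F^{2}}}{2} = - \frac{\sqrt{F^{2} + J^{2}}}{2}$)
$C{\left(x \right)} = -3 + \frac{3}{40 + x}$ ($C{\left(x \right)} = -3 + \frac{3}{x - -40} = -3 + \frac{3}{x + 40} = -3 + \frac{3}{40 + x}$)
$\left(r{\left(-2 \right)} + N{\left(160,80 - 47 \right)}\right) + C{\left(-171 \right)} = \left(-2 - \frac{\sqrt{\left(80 - 47\right)^{2} + 160^{2}}}{2}\right) + \frac{3 \left(-39 - -171\right)}{40 - 171} = \left(-2 - \frac{\sqrt{33^{2} + 25600}}{2}\right) + \frac{3 \left(-39 + 171\right)}{-131} = \left(-2 - \frac{\sqrt{1089 + 25600}}{2}\right) + 3 \left(- \frac{1}{131}\right) 132 = \left(-2 - \frac{\sqrt{26689}}{2}\right) - \frac{396}{131} = - \frac{658}{131} - \frac{\sqrt{26689}}{2}$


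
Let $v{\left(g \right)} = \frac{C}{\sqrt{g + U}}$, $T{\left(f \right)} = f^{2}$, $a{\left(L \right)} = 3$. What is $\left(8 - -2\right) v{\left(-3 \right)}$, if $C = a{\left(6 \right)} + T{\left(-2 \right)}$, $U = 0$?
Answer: $- \frac{70 i \sqrt{3}}{3} \approx - 40.415 i$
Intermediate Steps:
$C = 7$ ($C = 3 + \left(-2\right)^{2} = 3 + 4 = 7$)
$v{\left(g \right)} = \frac{7}{\sqrt{g}}$ ($v{\left(g \right)} = \frac{7}{\sqrt{g + 0}} = \frac{7}{\sqrt{g}}$)
$\left(8 - -2\right) v{\left(-3 \right)} = \left(8 - -2\right) \frac{7}{i \sqrt{3}} = \left(8 + 2\right) 7 \left(- \frac{i \sqrt{3}}{3}\right) = 10 \left(- \frac{7 i \sqrt{3}}{3}\right) = - \frac{70 i \sqrt{3}}{3}$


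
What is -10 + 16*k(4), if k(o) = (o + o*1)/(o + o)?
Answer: 6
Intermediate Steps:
k(o) = 1 (k(o) = (o + o)/((2*o)) = (2*o)*(1/(2*o)) = 1)
-10 + 16*k(4) = -10 + 16*1 = -10 + 16 = 6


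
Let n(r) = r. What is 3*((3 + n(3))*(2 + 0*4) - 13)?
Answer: -3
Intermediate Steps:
3*((3 + n(3))*(2 + 0*4) - 13) = 3*((3 + 3)*(2 + 0*4) - 13) = 3*(6*(2 + 0) - 13) = 3*(6*2 - 13) = 3*(12 - 13) = 3*(-1) = -3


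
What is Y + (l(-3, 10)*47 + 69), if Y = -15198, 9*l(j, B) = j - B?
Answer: -136772/9 ≈ -15197.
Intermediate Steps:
l(j, B) = -B/9 + j/9 (l(j, B) = (j - B)/9 = -B/9 + j/9)
Y + (l(-3, 10)*47 + 69) = -15198 + ((-⅑*10 + (⅑)*(-3))*47 + 69) = -15198 + ((-10/9 - ⅓)*47 + 69) = -15198 + (-13/9*47 + 69) = -15198 + (-611/9 + 69) = -15198 + 10/9 = -136772/9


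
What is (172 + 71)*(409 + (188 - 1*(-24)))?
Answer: 150903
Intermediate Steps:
(172 + 71)*(409 + (188 - 1*(-24))) = 243*(409 + (188 + 24)) = 243*(409 + 212) = 243*621 = 150903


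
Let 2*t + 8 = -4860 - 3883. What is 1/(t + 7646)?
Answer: 2/6541 ≈ 0.00030576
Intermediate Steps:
t = -8751/2 (t = -4 + (-4860 - 3883)/2 = -4 + (1/2)*(-8743) = -4 - 8743/2 = -8751/2 ≈ -4375.5)
1/(t + 7646) = 1/(-8751/2 + 7646) = 1/(6541/2) = 2/6541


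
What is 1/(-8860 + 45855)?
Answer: 1/36995 ≈ 2.7031e-5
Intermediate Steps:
1/(-8860 + 45855) = 1/36995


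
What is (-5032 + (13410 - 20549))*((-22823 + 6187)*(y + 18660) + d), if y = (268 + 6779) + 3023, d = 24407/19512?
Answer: 37834790329000321/6504 ≈ 5.8172e+12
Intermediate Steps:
d = 24407/19512 (d = 24407*(1/19512) = 24407/19512 ≈ 1.2509)
y = 10070 (y = 7047 + 3023 = 10070)
(-5032 + (13410 - 20549))*((-22823 + 6187)*(y + 18660) + d) = (-5032 + (13410 - 20549))*((-22823 + 6187)*(10070 + 18660) + 24407/19512) = (-5032 - 7139)*(-16636*28730 + 24407/19512) = -12171*(-477952280 + 24407/19512) = -12171*(-9325804862953/19512) = 37834790329000321/6504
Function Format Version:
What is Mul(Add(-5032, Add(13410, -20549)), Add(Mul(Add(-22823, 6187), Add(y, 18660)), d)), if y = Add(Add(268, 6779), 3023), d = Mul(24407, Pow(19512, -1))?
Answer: Rational(37834790329000321, 6504) ≈ 5.8172e+12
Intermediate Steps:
d = Rational(24407, 19512) (d = Mul(24407, Rational(1, 19512)) = Rational(24407, 19512) ≈ 1.2509)
y = 10070 (y = Add(7047, 3023) = 10070)
Mul(Add(-5032, Add(13410, -20549)), Add(Mul(Add(-22823, 6187), Add(y, 18660)), d)) = Mul(Add(-5032, Add(13410, -20549)), Add(Mul(Add(-22823, 6187), Add(10070, 18660)), Rational(24407, 19512))) = Mul(Add(-5032, -7139), Add(Mul(-16636, 28730), Rational(24407, 19512))) = Mul(-12171, Add(-477952280, Rational(24407, 19512))) = Mul(-12171, Rational(-9325804862953, 19512)) = Rational(37834790329000321, 6504)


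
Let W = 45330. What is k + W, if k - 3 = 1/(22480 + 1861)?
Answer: 1103450554/24341 ≈ 45333.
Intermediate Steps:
k = 73024/24341 (k = 3 + 1/(22480 + 1861) = 3 + 1/24341 = 73024/24341 ≈ 3.0000)
k + W = 73024/24341 + 45330 = 1103450554/24341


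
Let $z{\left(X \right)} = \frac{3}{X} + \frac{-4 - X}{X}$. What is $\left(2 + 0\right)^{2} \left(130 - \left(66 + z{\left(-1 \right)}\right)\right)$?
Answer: $256$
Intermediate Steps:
$z{\left(X \right)} = \frac{3}{X} + \frac{-4 - X}{X}$
$\left(2 + 0\right)^{2} \left(130 - \left(66 + z{\left(-1 \right)}\right)\right) = \left(2 + 0\right)^{2} \left(130 - \left(66 + \frac{-1 - -1}{-1}\right)\right) = 2^{2} \left(130 - \left(66 - \left(-1 + 1\right)\right)\right) = 4 \left(130 - \left(66 - 0\right)\right) = 4 \left(130 - 66\right) = 4 \cdot 64 = 256$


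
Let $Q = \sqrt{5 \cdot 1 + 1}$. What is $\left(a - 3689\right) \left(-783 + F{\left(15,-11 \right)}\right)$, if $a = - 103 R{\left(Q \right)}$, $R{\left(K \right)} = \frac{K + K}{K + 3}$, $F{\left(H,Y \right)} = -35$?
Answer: $2680586 + 168508 \sqrt{6} \approx 3.0933 \cdot 10^{6}$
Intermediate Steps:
$Q = \sqrt{6}$ ($Q = \sqrt{5 + 1} = \sqrt{6} \approx 2.4495$)
$R{\left(K \right)} = \frac{2 K}{3 + K}$
$a = - \frac{206 \sqrt{6}}{3 + \sqrt{6}}$ ($a = - 103 \frac{2 \sqrt{6}}{3 + \sqrt{6}} = - \frac{206 \sqrt{6}}{3 + \sqrt{6}} \approx -92.595$)
$\left(a - 3689\right) \left(-783 + F{\left(15,-11 \right)}\right) = \left(\left(412 - 206 \sqrt{6}\right) - 3689\right) \left(-783 - 35\right) = \left(-3277 - 206 \sqrt{6}\right) \left(-818\right) = 2680586 + 168508 \sqrt{6}$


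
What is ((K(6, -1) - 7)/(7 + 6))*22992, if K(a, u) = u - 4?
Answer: -275904/13 ≈ -21223.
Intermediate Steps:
K(a, u) = -4 + u
((K(6, -1) - 7)/(7 + 6))*22992 = (((-4 - 1) - 7)/(7 + 6))*22992 = ((-5 - 7)/13)*22992 = -12*1/13*22992 = -12/13*22992 = -275904/13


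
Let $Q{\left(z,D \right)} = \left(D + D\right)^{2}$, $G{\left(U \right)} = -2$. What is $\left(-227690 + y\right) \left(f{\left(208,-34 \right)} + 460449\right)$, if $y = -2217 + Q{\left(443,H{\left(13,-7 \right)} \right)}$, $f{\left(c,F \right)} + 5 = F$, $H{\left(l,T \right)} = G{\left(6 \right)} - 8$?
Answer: $-105667317870$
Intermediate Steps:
$H{\left(l,T \right)} = -10$ ($H{\left(l,T \right)} = -2 - 8 = -10$)
$f{\left(c,F \right)} = -5 + F$
$Q{\left(z,D \right)} = 4 D^{2}$ ($Q{\left(z,D \right)} = \left(2 D\right)^{2} = 4 D^{2}$)
$y = -1817$ ($y = -2217 + 4 \left(-10\right)^{2} = -2217 + 4 \cdot 100 = -2217 + 400 = -1817$)
$\left(-227690 + y\right) \left(f{\left(208,-34 \right)} + 460449\right) = \left(-227690 - 1817\right) \left(\left(-5 - 34\right) + 460449\right) = - 229507 \left(-39 + 460449\right) = \left(-229507\right) 460410 = -105667317870$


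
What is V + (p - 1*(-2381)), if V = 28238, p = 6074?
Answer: 36693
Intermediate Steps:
V + (p - 1*(-2381)) = 28238 + (6074 - 1*(-2381)) = 28238 + (6074 + 2381) = 28238 + 8455 = 36693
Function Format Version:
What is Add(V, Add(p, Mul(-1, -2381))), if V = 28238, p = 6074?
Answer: 36693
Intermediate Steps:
Add(V, Add(p, Mul(-1, -2381))) = Add(28238, Add(6074, Mul(-1, -2381))) = Add(28238, Add(6074, 2381)) = Add(28238, 8455) = 36693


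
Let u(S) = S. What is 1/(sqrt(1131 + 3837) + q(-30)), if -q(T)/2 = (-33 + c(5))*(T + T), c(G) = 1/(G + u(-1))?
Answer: -655/2573322 - sqrt(138)/2573322 ≈ -0.00025910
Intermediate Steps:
c(G) = 1/(-1 + G) (c(G) = 1/(G - 1) = 1/(-1 + G))
q(T) = 131*T (q(T) = -2*(-33 + 1/(-1 + 5))*(T + T) = -2*(-33 + 1/4)*2*T = -(-131)*2*T/2 = -(-131)*T = 131*T)
1/(sqrt(1131 + 3837) + q(-30)) = 1/(sqrt(1131 + 3837) + 131*(-30)) = 1/(sqrt(4968) - 3930) = 1/(6*sqrt(138) - 3930) = 1/(-3930 + 6*sqrt(138))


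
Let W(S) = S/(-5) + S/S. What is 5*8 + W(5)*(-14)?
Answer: 40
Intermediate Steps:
W(S) = 1 - S/5 (W(S) = S*(-1/5) + 1 = -S/5 + 1 = 1 - S/5)
5*8 + W(5)*(-14) = 5*8 + (1 - 1/5*5)*(-14) = 40 + (1 - 1)*(-14) = 40 + 0*(-14) = 40 + 0 = 40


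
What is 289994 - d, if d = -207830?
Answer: 497824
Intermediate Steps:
289994 - d = 289994 - 1*(-207830) = 289994 + 207830 = 497824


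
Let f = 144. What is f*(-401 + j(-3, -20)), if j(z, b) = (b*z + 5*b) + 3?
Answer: -63072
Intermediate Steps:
j(z, b) = 3 + 5*b + b*z (j(z, b) = (5*b + b*z) + 3 = 3 + 5*b + b*z)
f*(-401 + j(-3, -20)) = 144*(-401 + (3 + 5*(-20) - 20*(-3))) = 144*(-401 + (3 - 100 + 60)) = 144*(-401 - 37) = 144*(-438) = -63072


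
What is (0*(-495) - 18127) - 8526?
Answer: -26653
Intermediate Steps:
(0*(-495) - 18127) - 8526 = (0 - 18127) - 8526 = -18127 - 8526 = -26653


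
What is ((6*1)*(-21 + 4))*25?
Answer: -2550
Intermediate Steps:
((6*1)*(-21 + 4))*25 = (6*(-17))*25 = -102*25 = -2550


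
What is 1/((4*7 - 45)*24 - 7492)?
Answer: -1/7900 ≈ -0.00012658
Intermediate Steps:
1/((4*7 - 45)*24 - 7492) = 1/((28 - 45)*24 - 7492) = 1/(-17*24 - 7492) = 1/(-408 - 7492) = 1/(-7900) = -1/7900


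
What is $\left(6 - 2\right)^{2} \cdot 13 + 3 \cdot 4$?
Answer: $220$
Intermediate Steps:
$\left(6 - 2\right)^{2} \cdot 13 + 3 \cdot 4 = 4^{2} \cdot 13 + 12 = 16 \cdot 13 + 12 = 208 + 12 = 220$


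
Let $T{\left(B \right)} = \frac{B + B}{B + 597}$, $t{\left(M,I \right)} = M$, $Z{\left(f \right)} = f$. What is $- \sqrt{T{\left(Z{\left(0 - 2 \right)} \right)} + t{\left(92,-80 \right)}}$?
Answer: $- \frac{4 \sqrt{2035495}}{595} \approx -9.5913$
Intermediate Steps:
$T{\left(B \right)} = \frac{2 B}{597 + B}$
$- \sqrt{T{\left(Z{\left(0 - 2 \right)} \right)} + t{\left(92,-80 \right)}} = - \sqrt{\frac{2 \left(0 - 2\right)}{597 + \left(0 - 2\right)} + 92} = - \sqrt{2 \left(-2\right) \frac{1}{597 - 2} + 92} = - \sqrt{2 \left(-2\right) \frac{1}{595} + 92} = - \sqrt{- \frac{4}{595} + 92} = - \sqrt{\frac{54736}{595}} = - \frac{4 \sqrt{2035495}}{595}$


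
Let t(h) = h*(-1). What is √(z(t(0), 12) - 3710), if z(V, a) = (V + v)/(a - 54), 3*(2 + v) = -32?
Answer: I*√1635977/21 ≈ 60.907*I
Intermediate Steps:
v = -38/3 (v = -2 + (⅓)*(-32) = -2 - 32/3 = -38/3 ≈ -12.667)
t(h) = -h
z(V, a) = (-38/3 + V)/(-54 + a) (z(V, a) = (V - 38/3)/(a - 54) = (-38/3 + V)/(-54 + a))
√(z(t(0), 12) - 3710) = √((-38/3 - 1*0)/(-54 + 12) - 3710) = √((-38/3 + 0)/(-42) - 3710) = √(-1/42*(-38/3) - 3710) = √(19/63 - 3710) = √(-233711/63) = I*√1635977/21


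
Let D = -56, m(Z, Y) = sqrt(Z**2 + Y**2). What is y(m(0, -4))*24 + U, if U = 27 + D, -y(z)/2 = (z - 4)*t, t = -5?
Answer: -29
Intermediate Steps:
m(Z, Y) = sqrt(Y**2 + Z**2)
y(z) = -40 + 10*z (y(z) = -2*(z - 4)*(-5) = -2*(-4 + z)*(-5) = -2*(20 - 5*z) = -40 + 10*z)
U = -29 (U = 27 - 56 = -29)
y(m(0, -4))*24 + U = (-40 + 10*sqrt((-4)**2 + 0**2))*24 - 29 = (-40 + 10*sqrt(16 + 0))*24 - 29 = (-40 + 10*sqrt(16))*24 - 29 = (-40 + 10*4)*24 - 29 = (-40 + 40)*24 - 29 = 0*24 - 29 = 0 - 29 = -29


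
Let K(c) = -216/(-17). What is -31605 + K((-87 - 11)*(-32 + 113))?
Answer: -537069/17 ≈ -31592.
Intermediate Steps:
K(c) = 216/17 (K(c) = -216*(-1/17) = 216/17)
-31605 + K((-87 - 11)*(-32 + 113)) = -31605 + 216/17 = -537069/17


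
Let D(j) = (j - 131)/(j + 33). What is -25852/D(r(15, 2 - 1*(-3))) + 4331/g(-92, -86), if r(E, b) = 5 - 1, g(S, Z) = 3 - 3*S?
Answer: 267420233/35433 ≈ 7547.2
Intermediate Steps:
r(E, b) = 4
D(j) = (-131 + j)/(33 + j)
-25852/D(r(15, 2 - 1*(-3))) + 4331/g(-92, -86) = -25852*(33 + 4)/(-131 + 4) + 4331/(3 - 3*(-92)) = -25852/(-127/37) + 4331/(3 + 276) = -25852/((1/37)*(-127)) + 4331/279 = -25852/(-127/37) + 4331*(1/279) = -25852*(-37/127) + 4331/279 = 956524/127 + 4331/279 = 267420233/35433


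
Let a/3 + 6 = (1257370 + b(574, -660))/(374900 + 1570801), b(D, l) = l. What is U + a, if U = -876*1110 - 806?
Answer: -631173770618/648567 ≈ -9.7318e+5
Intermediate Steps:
a = -10417496/648567 (a = -18 + 3*((1257370 - 660)/(374900 + 1570801)) = -18 + 3*(1256710/1945701) = -18 + 1256710/648567 = -10417496/648567 ≈ -16.062)
U = -973166 (U = -972360 - 806 = -973166)
U + a = -973166 - 10417496/648567 = -631173770618/648567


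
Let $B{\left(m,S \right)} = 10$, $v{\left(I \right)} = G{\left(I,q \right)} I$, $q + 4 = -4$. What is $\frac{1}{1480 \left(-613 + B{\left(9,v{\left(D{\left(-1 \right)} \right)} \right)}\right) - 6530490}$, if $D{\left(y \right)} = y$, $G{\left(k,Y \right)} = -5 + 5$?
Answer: $- \frac{1}{7422930} \approx -1.3472 \cdot 10^{-7}$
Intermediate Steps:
$q = -8$ ($q = -4 - 4 = -8$)
$G{\left(k,Y \right)} = 0$
$v{\left(I \right)} = 0$ ($v{\left(I \right)} = 0 I = 0$)
$\frac{1}{1480 \left(-613 + B{\left(9,v{\left(D{\left(-1 \right)} \right)} \right)}\right) - 6530490} = \frac{1}{1480 \left(-613 + 10\right) - 6530490} = \frac{1}{1480 \left(-603\right) - 6530490} = \frac{1}{-892440 - 6530490} = \frac{1}{-7422930} = - \frac{1}{7422930}$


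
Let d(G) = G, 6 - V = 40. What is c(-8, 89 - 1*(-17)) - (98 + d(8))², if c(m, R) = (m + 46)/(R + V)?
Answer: -404477/36 ≈ -11235.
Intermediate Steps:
V = -34 (V = 6 - 1*40 = 6 - 40 = -34)
c(m, R) = (46 + m)/(-34 + R) (c(m, R) = (m + 46)/(R - 34) = (46 + m)/(-34 + R))
c(-8, 89 - 1*(-17)) - (98 + d(8))² = (46 - 8)/(-34 + (89 - 1*(-17))) - (98 + 8)² = 38/(-34 + (89 + 17)) - 1*106² = 38/(-34 + 106) - 1*11236 = 38/72 - 11236 = (1/72)*38 - 11236 = 19/36 - 11236 = -404477/36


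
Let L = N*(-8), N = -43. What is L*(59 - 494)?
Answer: -149640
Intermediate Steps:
L = 344 (L = -43*(-8) = 344)
L*(59 - 494) = 344*(59 - 494) = 344*(-435) = -149640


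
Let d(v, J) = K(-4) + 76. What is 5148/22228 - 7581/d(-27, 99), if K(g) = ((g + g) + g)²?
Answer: -41844477/1222540 ≈ -34.227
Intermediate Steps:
K(g) = 9*g² (K(g) = (2*g + g)² = (3*g)² = 9*g²)
d(v, J) = 220 (d(v, J) = 9*(-4)² + 76 = 9*16 + 76 = 144 + 76 = 220)
5148/22228 - 7581/d(-27, 99) = 5148/22228 - 7581/220 = 5148*(1/22228) - 7581*1/220 = 1287/5557 - 7581/220 = -41844477/1222540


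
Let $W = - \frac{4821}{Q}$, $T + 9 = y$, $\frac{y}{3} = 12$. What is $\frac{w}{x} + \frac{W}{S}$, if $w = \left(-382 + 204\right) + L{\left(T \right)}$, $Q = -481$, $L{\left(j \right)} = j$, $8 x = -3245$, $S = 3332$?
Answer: $\frac{1951696081}{5200735540} \approx 0.37527$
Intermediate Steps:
$y = 36$ ($y = 3 \cdot 12 = 36$)
$T = 27$ ($T = -9 + 36 = 27$)
$x = - \frac{3245}{8}$ ($x = \frac{1}{8} \left(-3245\right) = - \frac{3245}{8} \approx -405.63$)
$W = \frac{4821}{481}$ ($W = - \frac{4821}{-481} = \left(-4821\right) \left(- \frac{1}{481}\right) = \frac{4821}{481} \approx 10.023$)
$w = -151$ ($w = \left(-382 + 204\right) + 27 = -178 + 27 = -151$)
$\frac{w}{x} + \frac{W}{S} = - \frac{151}{- \frac{3245}{8}} + \frac{4821}{481 \cdot 3332} = \left(-151\right) \left(- \frac{8}{3245}\right) + \frac{4821}{481} \cdot \frac{1}{3332} = \frac{1208}{3245} + \frac{4821}{1602692} = \frac{1951696081}{5200735540}$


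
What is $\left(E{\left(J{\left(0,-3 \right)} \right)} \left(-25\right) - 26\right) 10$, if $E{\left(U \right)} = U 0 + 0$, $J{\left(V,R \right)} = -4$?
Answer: $-260$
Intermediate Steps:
$E{\left(U \right)} = 0$ ($E{\left(U \right)} = 0 + 0 = 0$)
$\left(E{\left(J{\left(0,-3 \right)} \right)} \left(-25\right) - 26\right) 10 = \left(0 \left(-25\right) - 26\right) 10 = \left(0 - 26\right) 10 = \left(-26\right) 10 = -260$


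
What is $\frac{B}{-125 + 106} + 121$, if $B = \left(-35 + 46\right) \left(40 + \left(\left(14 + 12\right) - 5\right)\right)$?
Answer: $\frac{1628}{19} \approx 85.684$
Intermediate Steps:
$B = 671$ ($B = 11 \left(40 + \left(26 - 5\right)\right) = 11 \left(40 + 21\right) = 11 \cdot 61 = 671$)
$\frac{B}{-125 + 106} + 121 = \frac{671}{-125 + 106} + 121 = \frac{671}{-19} + 121 = 671 \left(- \frac{1}{19}\right) + 121 = - \frac{671}{19} + 121 = \frac{1628}{19}$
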